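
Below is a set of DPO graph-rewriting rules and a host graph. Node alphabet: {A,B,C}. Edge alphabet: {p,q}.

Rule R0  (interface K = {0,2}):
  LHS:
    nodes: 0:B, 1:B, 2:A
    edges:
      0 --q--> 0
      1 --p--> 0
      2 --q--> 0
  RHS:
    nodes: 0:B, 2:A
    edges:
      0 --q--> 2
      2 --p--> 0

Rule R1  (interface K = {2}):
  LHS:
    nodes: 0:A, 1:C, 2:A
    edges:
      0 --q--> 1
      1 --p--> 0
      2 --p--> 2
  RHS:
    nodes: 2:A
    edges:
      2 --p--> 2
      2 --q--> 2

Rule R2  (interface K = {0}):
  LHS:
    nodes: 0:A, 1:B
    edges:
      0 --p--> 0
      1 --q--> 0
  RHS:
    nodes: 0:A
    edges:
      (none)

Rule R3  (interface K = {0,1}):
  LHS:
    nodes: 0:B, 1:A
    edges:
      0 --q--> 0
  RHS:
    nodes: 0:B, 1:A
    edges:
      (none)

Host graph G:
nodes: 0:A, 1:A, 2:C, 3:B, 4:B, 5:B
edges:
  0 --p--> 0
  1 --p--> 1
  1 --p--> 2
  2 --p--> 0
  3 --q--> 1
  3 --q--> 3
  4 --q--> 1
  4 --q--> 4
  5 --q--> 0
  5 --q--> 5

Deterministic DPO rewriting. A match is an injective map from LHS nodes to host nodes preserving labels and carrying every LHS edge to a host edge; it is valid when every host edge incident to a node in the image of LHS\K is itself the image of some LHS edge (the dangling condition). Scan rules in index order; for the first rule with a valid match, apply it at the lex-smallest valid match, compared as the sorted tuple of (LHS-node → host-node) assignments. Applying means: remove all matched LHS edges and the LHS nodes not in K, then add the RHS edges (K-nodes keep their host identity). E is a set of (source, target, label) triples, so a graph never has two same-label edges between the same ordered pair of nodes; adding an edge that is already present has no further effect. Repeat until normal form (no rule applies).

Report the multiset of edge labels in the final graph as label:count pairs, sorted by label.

Answer: p:2 q:1

Rewrite trace:
start.  V:6 E:10  edges: 0-p->0 1-p->1 1-p->2 2-p->0 3-q->1 3-q->3 4-q->1 4-q->4 5-q->0 5-q->5
1. fire R3 via {0↦3, 1↦0}  →  V:6 E:9  edges: 0-p->0 1-p->1 1-p->2 2-p->0 3-q->1 4-q->1 4-q->4 5-q->0 5-q->5
2. fire R2 via {0↦1, 1↦3}  →  V:5 E:7  edges: 0-p->0 1-p->2 2-p->0 4-q->1 4-q->4 5-q->0 5-q->5
3. fire R3 via {0↦4, 1↦0}  →  V:5 E:6  edges: 0-p->0 1-p->2 2-p->0 4-q->1 5-q->0 5-q->5
4. fire R3 via {0↦5, 1↦0}  →  V:5 E:5  edges: 0-p->0 1-p->2 2-p->0 4-q->1 5-q->0
5. fire R2 via {0↦0, 1↦5}  →  V:4 E:3  edges: 1-p->2 2-p->0 4-q->1
final graph: no rule applies after step 5
NF edges: [(1, 2, 'p'), (2, 0, 'p'), (4, 1, 'q')]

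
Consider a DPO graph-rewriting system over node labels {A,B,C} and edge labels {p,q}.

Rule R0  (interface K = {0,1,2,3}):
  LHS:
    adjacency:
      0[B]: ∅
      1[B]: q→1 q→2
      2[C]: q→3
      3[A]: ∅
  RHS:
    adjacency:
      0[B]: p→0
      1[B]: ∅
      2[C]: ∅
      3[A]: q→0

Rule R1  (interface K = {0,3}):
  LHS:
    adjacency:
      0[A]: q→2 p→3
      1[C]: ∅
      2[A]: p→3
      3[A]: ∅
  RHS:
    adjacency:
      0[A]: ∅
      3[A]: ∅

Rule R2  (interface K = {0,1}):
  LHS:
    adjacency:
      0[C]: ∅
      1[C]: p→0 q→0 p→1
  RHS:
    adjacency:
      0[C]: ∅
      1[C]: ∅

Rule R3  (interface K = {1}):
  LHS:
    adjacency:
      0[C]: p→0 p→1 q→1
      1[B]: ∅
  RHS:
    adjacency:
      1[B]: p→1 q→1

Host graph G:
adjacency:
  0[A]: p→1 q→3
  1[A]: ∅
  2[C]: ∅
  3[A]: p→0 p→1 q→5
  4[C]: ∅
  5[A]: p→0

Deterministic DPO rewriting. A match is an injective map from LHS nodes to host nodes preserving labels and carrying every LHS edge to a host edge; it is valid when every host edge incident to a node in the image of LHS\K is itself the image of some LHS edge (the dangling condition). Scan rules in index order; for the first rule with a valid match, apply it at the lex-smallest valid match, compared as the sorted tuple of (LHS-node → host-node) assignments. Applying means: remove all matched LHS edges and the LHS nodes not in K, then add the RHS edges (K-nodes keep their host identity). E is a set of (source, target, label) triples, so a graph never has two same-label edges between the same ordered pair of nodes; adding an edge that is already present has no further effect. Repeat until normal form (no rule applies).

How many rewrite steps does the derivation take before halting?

[0] host  ⇒  6 nodes, 6 edges  {0-p->1 0-q->3 3-p->0 3-p->1 3-q->5 5-p->0}
[1] R1 @ {0↦3, 1↦2, 2↦5, 3↦0}  ⇒  4 nodes, 3 edges  {0-p->1 0-q->3 3-p->1}
[2] R1 @ {0↦0, 1↦4, 2↦3, 3↦1}  ⇒  2 nodes, 0 edges  {∅}
normal form: no rule applies after step 2

Answer: 2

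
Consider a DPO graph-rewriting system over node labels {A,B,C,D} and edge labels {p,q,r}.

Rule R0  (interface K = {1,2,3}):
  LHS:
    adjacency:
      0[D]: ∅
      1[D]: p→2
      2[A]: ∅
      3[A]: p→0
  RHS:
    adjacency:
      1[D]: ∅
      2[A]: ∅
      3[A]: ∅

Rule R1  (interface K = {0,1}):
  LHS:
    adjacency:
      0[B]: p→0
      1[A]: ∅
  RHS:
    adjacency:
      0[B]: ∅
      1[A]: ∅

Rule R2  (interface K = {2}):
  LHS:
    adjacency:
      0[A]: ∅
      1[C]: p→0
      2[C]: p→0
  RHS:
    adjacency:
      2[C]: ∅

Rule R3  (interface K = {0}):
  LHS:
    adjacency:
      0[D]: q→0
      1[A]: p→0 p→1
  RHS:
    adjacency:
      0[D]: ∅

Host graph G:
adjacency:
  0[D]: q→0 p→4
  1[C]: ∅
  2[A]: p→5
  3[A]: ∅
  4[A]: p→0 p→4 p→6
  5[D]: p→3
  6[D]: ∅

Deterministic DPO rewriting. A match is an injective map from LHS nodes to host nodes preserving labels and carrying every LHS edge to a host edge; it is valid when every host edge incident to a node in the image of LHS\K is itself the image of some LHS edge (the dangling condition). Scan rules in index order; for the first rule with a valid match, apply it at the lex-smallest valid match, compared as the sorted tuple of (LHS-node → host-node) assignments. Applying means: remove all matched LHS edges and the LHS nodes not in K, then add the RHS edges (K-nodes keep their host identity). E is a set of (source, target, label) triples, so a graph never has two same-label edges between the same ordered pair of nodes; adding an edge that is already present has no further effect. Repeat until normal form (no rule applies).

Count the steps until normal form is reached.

start.  V:7 E:7  edges: 0-q->0 0-p->4 2-p->5 4-p->0 4-p->4 4-p->6 5-p->3
1. fire R0 via {0↦6, 1↦5, 2↦3, 3↦4}  →  V:6 E:5  edges: 0-q->0 0-p->4 2-p->5 4-p->0 4-p->4
2. fire R0 via {0↦5, 1↦0, 2↦4, 3↦2}  →  V:5 E:3  edges: 0-q->0 4-p->0 4-p->4
3. fire R3 via {0↦0, 1↦4}  →  V:4 E:0  edges: ∅
normal form: no rule applies after step 3

Answer: 3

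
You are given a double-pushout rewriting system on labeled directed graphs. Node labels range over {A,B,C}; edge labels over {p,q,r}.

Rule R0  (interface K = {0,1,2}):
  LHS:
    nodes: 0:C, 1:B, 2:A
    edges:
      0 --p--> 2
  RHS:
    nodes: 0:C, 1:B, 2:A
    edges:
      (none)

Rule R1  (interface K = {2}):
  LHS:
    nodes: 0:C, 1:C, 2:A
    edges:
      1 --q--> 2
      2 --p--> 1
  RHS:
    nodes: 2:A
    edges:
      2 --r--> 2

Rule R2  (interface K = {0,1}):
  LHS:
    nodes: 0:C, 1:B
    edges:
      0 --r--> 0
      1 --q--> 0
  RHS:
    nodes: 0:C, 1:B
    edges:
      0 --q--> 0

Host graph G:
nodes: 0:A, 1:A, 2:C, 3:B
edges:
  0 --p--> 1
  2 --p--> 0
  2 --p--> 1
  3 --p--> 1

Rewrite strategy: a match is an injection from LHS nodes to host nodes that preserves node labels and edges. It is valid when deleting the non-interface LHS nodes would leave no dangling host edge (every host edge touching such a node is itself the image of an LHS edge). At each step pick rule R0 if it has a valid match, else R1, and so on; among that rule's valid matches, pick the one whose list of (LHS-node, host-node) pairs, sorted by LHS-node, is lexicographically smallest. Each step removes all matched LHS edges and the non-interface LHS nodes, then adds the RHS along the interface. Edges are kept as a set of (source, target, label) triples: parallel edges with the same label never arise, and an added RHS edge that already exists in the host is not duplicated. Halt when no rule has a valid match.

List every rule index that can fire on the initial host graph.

R0: 2 valid matches — {0↦2, 1↦3, 2↦0}, {0↦2, 1↦3, 2↦1}
R1: no valid match — LHS pattern not found
R2: no valid match — LHS pattern not found

Answer: [R0]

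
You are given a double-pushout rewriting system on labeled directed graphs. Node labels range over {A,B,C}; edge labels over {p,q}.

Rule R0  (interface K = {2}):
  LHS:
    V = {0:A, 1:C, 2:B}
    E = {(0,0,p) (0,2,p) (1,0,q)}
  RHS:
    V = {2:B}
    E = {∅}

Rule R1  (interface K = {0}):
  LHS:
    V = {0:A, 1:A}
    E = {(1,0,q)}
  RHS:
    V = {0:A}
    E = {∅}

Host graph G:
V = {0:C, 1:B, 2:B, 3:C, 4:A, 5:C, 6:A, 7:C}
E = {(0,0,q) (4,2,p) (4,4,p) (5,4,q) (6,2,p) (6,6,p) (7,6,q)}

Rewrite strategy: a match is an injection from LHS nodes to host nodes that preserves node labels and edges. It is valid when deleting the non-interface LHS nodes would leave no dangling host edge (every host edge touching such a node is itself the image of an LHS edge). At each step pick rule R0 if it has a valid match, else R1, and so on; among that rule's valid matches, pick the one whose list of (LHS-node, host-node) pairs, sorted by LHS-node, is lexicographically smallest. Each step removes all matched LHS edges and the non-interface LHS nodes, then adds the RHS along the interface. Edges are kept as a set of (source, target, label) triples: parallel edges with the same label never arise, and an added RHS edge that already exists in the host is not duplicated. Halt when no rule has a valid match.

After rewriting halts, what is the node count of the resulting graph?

start.  V:8 E:7  edges: 0-q->0 4-p->2 4-p->4 5-q->4 6-p->2 6-p->6 7-q->6
1. fire R0 via {0↦4, 1↦5, 2↦2}  →  V:6 E:4  edges: 0-q->0 6-p->2 6-p->6 7-q->6
2. fire R0 via {0↦6, 1↦7, 2↦2}  →  V:4 E:1  edges: 0-q->0
halt: no rule applies after step 2
NF nodes: {0:C, 1:B, 2:B, 3:C}

Answer: 4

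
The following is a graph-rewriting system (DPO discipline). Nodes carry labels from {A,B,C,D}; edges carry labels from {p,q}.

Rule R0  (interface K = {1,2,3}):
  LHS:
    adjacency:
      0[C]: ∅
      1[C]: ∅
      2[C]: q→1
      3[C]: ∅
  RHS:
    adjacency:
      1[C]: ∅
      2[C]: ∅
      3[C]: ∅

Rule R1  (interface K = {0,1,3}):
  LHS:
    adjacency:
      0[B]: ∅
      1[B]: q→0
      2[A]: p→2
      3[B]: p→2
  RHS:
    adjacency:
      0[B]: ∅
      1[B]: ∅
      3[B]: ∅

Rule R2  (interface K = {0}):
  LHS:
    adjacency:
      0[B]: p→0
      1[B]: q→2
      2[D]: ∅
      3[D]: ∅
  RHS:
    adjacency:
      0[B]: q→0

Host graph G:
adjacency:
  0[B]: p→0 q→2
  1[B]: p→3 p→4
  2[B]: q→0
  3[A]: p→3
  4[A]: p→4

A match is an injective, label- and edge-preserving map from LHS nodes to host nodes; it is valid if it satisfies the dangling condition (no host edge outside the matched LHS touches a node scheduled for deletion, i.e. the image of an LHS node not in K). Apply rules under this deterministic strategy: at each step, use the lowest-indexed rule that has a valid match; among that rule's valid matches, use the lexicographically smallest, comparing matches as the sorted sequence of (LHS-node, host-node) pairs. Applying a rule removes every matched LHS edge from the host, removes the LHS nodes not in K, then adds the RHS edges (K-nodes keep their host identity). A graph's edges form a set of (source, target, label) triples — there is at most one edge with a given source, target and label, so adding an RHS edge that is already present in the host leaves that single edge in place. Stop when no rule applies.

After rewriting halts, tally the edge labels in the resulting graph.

Answer: p:1

Steps:
[0] host  ⇒  5 nodes, 7 edges  {0-p->0 0-q->2 1-p->3 1-p->4 2-q->0 3-p->3 4-p->4}
[1] R1 @ {0↦0, 1↦2, 2↦3, 3↦1}  ⇒  4 nodes, 4 edges  {0-p->0 0-q->2 1-p->4 4-p->4}
[2] R1 @ {0↦2, 1↦0, 2↦4, 3↦1}  ⇒  3 nodes, 1 edges  {0-p->0}
normal form: no rule applies after step 2
NF edges: [(0, 0, 'p')]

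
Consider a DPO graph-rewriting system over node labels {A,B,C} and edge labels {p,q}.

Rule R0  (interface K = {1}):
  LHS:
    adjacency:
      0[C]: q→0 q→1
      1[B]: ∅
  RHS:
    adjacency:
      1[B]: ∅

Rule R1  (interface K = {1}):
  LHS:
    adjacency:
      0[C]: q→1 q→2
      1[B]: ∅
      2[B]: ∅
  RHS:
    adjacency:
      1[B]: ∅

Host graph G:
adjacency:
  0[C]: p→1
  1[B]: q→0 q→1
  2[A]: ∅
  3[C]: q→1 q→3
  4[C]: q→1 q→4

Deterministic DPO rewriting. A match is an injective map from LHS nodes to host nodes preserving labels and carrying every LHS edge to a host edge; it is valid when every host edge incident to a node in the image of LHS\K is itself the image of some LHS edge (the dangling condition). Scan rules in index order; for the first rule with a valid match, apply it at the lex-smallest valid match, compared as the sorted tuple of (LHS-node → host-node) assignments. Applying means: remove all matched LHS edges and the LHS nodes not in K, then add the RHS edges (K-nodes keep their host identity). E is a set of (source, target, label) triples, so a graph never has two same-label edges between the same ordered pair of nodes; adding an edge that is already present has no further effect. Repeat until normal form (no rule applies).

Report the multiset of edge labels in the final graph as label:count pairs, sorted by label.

Answer: p:1 q:2

Rewrite trace:
[0] host  ⇒  5 nodes, 7 edges  {0-p->1 1-q->0 1-q->1 3-q->1 3-q->3 4-q->1 4-q->4}
[1] R0 @ {0↦3, 1↦1}  ⇒  4 nodes, 5 edges  {0-p->1 1-q->0 1-q->1 4-q->1 4-q->4}
[2] R0 @ {0↦4, 1↦1}  ⇒  3 nodes, 3 edges  {0-p->1 1-q->0 1-q->1}
normal form: no rule applies after step 2
NF edges: [(0, 1, 'p'), (1, 0, 'q'), (1, 1, 'q')]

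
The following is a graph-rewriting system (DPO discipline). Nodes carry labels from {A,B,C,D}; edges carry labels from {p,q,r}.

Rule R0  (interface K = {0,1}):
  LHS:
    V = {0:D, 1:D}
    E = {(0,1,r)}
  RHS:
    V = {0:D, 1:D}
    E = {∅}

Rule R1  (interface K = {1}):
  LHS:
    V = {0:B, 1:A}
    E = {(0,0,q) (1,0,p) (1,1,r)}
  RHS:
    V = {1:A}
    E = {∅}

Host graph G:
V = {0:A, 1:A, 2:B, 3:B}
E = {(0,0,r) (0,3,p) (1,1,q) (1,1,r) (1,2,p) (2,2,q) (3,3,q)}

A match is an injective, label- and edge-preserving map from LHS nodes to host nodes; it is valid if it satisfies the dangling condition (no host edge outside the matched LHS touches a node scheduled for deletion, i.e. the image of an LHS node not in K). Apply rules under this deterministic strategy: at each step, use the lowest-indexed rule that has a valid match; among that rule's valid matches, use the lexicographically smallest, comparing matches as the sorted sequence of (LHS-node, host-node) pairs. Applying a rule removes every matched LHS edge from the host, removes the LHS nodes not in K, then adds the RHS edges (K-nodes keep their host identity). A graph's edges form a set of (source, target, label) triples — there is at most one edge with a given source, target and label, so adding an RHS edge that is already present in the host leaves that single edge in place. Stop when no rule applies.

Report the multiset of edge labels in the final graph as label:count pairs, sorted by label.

[0] host  ⇒  4 nodes, 7 edges  {0-r->0 0-p->3 1-q->1 1-r->1 1-p->2 2-q->2 3-q->3}
[1] R1 @ {0↦2, 1↦1}  ⇒  3 nodes, 4 edges  {0-r->0 0-p->3 1-q->1 3-q->3}
[2] R1 @ {0↦3, 1↦0}  ⇒  2 nodes, 1 edges  {1-q->1}
normal form: no rule applies after step 2
NF edges: [(1, 1, 'q')]

Answer: q:1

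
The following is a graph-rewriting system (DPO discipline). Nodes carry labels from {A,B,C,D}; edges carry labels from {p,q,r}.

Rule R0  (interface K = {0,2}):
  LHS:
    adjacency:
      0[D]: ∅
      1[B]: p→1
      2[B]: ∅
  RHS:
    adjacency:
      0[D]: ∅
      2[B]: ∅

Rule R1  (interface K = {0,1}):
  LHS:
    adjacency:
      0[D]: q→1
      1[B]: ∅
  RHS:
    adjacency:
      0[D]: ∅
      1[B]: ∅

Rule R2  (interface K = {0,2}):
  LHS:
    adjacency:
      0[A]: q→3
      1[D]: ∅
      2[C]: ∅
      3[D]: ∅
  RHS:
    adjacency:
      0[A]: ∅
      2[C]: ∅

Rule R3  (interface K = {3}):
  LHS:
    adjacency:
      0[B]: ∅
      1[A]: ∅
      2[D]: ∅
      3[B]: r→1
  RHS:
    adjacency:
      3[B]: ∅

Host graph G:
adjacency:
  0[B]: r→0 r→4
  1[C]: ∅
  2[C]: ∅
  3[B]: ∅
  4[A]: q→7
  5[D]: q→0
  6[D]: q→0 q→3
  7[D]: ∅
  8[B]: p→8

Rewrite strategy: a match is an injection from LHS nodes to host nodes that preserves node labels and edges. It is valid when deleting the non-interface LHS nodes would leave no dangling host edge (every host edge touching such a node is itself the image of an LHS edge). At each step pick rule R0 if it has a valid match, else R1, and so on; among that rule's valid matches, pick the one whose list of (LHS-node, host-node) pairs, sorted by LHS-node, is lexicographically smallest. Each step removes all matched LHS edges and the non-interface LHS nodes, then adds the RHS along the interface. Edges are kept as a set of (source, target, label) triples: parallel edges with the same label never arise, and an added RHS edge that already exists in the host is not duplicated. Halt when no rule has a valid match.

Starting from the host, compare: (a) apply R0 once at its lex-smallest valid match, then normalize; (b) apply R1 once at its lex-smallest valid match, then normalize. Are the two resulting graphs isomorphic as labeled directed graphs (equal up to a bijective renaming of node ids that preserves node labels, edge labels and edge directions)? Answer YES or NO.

Answer: YES

Steps:
branch R0-first: apply at {0↦5, 1↦8, 2↦0} → |E|=6, then 5 more step(s) → NF |V|=3 |E|=1 V={0:B, 1:C, 2:C} E=0-r->0
branch R1-first: apply at {0↦5, 1↦0} → |E|=6, then 5 more step(s) → NF |V|=3 |E|=1 V={0:B, 1:C, 2:C} E=0-r->0
graphs isomorphic (equal up to label-preserving node renaming)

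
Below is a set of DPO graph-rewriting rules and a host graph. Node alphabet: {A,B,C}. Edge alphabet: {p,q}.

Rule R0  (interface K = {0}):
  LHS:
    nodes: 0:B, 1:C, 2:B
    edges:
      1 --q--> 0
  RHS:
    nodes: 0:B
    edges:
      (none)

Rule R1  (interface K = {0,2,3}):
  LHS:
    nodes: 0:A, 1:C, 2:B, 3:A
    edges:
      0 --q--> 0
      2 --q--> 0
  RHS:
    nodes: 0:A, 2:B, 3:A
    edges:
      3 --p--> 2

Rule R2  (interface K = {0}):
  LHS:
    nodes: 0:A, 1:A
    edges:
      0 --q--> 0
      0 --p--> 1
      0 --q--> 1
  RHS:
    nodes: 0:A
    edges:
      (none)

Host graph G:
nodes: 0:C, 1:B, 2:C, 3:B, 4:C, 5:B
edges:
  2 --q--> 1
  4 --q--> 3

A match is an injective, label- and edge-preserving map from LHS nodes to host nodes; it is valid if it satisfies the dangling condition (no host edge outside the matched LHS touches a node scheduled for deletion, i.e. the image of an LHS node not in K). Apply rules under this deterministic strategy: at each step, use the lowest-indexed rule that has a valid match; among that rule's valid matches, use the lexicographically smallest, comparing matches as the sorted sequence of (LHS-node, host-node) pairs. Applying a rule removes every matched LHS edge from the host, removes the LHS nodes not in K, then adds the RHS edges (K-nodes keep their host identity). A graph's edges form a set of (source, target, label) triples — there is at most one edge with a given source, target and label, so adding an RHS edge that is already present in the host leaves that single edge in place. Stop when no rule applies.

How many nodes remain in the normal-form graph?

start.  V:6 E:2  edges: 2-q->1 4-q->3
1. fire R0 via {0↦1, 1↦2, 2↦5}  →  V:4 E:1  edges: 4-q->3
2. fire R0 via {0↦3, 1↦4, 2↦1}  →  V:2 E:0  edges: ∅
normal form: no rule applies after step 2
NF nodes: {0:C, 3:B}

Answer: 2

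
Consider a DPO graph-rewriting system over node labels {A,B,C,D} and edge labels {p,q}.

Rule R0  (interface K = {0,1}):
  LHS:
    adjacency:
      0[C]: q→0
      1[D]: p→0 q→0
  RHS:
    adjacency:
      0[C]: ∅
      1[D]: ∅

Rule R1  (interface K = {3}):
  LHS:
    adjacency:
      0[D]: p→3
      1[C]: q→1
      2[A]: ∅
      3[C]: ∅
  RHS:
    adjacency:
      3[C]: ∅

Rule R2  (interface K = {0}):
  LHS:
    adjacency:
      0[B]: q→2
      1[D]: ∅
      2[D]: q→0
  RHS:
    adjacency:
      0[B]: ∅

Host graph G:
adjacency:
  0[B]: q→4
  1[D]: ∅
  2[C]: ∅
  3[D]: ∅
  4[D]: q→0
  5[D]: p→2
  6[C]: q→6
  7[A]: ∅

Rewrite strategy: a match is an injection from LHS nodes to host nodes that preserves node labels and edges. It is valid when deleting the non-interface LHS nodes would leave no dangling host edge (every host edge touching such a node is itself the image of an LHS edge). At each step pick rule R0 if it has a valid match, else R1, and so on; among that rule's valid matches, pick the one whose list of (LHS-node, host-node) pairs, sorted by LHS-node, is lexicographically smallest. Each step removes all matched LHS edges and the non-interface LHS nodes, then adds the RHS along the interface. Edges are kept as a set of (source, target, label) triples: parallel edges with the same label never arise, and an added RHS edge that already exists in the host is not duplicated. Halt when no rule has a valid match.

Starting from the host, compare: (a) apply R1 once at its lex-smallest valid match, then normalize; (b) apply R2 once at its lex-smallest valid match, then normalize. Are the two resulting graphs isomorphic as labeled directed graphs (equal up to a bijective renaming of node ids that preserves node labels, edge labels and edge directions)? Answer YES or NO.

Answer: YES

Derivation:
branch R1-first: apply at {0↦5, 1↦6, 2↦7, 3↦2} → |E|=2, then 1 more step(s) → NF |V|=3 |E|=0 V={0:B, 2:C, 3:D} E=∅
branch R2-first: apply at {0↦0, 1↦1, 2↦4} → |E|=2, then 1 more step(s) → NF |V|=3 |E|=0 V={0:B, 2:C, 3:D} E=∅
graphs isomorphic (equal up to label-preserving node renaming)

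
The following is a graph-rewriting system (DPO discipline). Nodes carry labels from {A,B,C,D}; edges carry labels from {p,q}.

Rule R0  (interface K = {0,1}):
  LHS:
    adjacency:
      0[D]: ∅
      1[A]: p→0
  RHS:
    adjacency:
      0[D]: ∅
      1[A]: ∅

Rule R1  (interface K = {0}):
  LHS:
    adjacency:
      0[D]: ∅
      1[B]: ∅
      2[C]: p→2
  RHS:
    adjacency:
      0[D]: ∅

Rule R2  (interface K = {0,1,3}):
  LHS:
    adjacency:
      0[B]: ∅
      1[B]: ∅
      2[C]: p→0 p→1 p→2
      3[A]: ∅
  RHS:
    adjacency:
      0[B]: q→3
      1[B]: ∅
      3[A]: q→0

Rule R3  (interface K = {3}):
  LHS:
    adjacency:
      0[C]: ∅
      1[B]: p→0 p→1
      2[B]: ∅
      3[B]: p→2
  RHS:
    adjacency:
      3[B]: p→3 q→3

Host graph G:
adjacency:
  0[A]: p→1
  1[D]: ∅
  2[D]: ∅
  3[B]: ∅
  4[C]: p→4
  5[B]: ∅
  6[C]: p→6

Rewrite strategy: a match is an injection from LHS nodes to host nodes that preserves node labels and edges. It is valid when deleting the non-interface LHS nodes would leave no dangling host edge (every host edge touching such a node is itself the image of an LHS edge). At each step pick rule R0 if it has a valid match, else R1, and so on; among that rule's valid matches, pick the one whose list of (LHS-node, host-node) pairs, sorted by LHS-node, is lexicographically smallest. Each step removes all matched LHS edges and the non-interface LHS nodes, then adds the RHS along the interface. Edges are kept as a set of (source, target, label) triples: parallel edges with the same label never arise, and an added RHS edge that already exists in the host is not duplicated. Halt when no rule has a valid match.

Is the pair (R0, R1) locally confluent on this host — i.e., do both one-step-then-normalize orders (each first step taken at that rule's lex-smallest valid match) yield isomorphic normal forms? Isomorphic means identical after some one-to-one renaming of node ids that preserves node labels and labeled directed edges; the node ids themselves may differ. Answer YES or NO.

Answer: YES

Derivation:
branch R0-first: apply at {0↦1, 1↦0} → |E|=2, then 2 more step(s) → NF |V|=3 |E|=0 V={0:A, 1:D, 2:D} E=∅
branch R1-first: apply at {0↦1, 1↦3, 2↦4} → |E|=2, then 2 more step(s) → NF |V|=3 |E|=0 V={0:A, 1:D, 2:D} E=∅
graphs isomorphic (equal up to label-preserving node renaming)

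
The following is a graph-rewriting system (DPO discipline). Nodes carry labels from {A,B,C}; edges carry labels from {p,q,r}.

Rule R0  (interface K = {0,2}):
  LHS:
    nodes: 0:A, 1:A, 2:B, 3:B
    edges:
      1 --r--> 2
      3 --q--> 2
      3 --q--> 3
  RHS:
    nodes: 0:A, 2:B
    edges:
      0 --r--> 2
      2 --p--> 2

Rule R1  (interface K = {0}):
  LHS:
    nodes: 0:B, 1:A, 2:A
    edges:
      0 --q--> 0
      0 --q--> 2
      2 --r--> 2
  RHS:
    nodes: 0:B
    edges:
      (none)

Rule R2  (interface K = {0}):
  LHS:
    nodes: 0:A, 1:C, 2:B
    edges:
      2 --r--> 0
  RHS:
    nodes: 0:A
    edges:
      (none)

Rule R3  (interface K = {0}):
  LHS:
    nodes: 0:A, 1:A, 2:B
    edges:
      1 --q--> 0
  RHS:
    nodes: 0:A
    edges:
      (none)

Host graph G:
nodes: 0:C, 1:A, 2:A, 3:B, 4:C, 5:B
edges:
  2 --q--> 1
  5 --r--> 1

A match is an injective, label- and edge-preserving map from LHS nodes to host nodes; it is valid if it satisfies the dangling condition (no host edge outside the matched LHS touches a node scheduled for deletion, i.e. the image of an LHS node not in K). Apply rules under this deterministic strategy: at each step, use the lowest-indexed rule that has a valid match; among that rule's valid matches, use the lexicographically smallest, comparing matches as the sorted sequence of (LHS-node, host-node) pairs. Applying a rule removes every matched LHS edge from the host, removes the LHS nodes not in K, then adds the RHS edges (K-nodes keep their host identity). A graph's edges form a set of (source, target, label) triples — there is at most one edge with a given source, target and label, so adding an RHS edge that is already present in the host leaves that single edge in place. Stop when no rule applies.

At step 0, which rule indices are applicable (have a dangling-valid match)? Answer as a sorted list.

R0: no valid match — LHS pattern not found
R1: no valid match — LHS pattern not found
R2: 2 valid matches — {0↦1, 1↦0, 2↦5}, {0↦1, 1↦4, 2↦5}
R3: 1 valid match — {0↦1, 1↦2, 2↦3}

Answer: [R2,R3]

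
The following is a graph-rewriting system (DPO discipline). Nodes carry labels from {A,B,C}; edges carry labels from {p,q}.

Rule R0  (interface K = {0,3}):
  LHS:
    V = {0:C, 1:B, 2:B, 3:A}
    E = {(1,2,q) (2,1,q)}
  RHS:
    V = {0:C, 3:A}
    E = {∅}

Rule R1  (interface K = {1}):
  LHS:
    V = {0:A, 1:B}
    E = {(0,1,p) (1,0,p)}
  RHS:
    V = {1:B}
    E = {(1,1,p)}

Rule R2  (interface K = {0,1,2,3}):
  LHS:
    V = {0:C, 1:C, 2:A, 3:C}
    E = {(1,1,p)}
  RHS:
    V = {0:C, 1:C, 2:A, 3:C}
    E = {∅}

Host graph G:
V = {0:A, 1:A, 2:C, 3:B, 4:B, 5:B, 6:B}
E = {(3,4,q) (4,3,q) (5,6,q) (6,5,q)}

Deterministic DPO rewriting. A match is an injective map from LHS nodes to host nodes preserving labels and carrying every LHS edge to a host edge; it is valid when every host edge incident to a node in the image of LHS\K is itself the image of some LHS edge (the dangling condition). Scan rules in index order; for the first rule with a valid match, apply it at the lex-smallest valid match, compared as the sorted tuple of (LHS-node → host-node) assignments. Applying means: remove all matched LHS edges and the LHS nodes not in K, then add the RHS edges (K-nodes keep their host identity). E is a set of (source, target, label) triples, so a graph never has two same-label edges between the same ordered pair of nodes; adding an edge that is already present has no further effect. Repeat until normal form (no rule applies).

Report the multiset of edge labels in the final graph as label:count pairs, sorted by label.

Answer: (no edges)

Steps:
initial: |V|=7 |E|=4  E = 3-q->4 4-q->3 5-q->6 6-q->5
step 1: apply R0 at {0↦2, 1↦3, 2↦4, 3↦0}  → |V|=5 |E|=2  E = 5-q->6 6-q->5
step 2: apply R0 at {0↦2, 1↦5, 2↦6, 3↦0}  → |V|=3 |E|=0  E = ∅
final graph: no rule applies after step 2
NF edges: []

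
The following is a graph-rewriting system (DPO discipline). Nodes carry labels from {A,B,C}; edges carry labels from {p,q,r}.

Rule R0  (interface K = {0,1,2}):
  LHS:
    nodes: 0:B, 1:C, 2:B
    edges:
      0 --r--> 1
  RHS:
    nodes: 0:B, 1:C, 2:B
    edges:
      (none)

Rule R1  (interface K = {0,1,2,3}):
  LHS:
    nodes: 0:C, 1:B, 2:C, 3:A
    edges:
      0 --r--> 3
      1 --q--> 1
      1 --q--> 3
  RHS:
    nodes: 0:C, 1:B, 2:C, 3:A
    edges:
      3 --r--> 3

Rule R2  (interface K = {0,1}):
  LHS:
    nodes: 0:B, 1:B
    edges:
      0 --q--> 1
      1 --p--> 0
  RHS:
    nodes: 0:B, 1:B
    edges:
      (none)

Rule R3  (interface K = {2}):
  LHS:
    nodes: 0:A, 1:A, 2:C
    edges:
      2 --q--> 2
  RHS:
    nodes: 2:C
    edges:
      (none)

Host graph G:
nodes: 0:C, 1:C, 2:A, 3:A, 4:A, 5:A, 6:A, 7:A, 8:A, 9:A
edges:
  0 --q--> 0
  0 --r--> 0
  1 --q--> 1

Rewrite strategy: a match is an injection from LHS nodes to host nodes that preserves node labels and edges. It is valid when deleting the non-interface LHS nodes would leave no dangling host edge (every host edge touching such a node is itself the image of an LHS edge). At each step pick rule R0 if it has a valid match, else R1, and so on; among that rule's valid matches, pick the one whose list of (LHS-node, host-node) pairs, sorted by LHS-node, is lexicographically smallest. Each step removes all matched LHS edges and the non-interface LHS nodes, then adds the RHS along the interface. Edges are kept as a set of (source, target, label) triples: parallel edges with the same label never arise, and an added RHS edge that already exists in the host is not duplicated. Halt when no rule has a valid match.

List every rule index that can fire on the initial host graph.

R0: no valid match — LHS pattern not found
R1: no valid match — LHS pattern not found
R2: no valid match — LHS pattern not found
R3: 112 valid matches — {0↦2, 1↦3, 2↦0}, {0↦2, 1↦3, 2↦1}, {0↦2, 1↦4, 2↦0} (+109 more)

Answer: [R3]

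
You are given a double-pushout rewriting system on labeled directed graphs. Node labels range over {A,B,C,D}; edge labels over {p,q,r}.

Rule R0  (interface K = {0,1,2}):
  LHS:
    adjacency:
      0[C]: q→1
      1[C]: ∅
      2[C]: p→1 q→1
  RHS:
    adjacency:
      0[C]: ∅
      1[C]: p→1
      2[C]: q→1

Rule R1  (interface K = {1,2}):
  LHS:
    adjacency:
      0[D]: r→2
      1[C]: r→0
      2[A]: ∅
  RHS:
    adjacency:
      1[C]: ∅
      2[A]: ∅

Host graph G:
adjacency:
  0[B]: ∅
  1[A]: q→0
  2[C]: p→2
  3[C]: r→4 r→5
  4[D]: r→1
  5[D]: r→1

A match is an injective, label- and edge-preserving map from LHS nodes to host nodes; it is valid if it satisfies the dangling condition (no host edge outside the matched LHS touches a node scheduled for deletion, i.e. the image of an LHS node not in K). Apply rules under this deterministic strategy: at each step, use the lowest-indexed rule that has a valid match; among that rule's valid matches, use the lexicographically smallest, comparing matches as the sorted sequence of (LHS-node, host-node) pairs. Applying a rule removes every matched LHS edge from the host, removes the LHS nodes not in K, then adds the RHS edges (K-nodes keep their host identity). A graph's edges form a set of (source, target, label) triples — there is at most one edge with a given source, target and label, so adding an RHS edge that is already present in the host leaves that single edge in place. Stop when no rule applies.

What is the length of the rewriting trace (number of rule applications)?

[0] host  ⇒  6 nodes, 6 edges  {1-q->0 2-p->2 3-r->4 3-r->5 4-r->1 5-r->1}
[1] R1 @ {0↦4, 1↦3, 2↦1}  ⇒  5 nodes, 4 edges  {1-q->0 2-p->2 3-r->5 5-r->1}
[2] R1 @ {0↦5, 1↦3, 2↦1}  ⇒  4 nodes, 2 edges  {1-q->0 2-p->2}
halt: no rule applies after step 2

Answer: 2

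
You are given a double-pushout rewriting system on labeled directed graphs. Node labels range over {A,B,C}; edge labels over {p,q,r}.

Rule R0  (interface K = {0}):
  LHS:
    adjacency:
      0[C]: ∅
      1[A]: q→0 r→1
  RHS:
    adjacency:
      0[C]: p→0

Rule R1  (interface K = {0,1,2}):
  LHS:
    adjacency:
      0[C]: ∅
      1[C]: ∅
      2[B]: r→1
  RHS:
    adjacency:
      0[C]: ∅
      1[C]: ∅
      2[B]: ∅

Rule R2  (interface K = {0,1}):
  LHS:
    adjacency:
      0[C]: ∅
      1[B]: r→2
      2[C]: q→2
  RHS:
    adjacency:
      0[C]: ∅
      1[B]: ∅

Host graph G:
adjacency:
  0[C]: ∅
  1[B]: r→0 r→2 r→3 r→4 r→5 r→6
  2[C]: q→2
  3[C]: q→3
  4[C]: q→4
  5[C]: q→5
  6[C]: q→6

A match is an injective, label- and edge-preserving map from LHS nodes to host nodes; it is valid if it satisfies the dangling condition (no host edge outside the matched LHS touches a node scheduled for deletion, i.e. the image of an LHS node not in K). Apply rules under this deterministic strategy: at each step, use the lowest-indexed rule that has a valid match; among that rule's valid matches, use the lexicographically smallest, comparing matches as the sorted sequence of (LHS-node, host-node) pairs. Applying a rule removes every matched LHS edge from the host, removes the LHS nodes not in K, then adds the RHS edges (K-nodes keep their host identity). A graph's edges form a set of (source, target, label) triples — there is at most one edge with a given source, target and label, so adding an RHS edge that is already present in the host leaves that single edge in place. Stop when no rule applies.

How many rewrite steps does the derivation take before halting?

Answer: 6

Derivation:
initial: |V|=7 |E|=11  E = 1-r->0 1-r->2 1-r->3 1-r->4 1-r->5 1-r->6 2-q->2 3-q->3 4-q->4 5-q->5 6-q->6
step 1: apply R1 at {0↦0, 1↦2, 2↦1}  → |V|=7 |E|=10  E = 1-r->0 1-r->3 1-r->4 1-r->5 1-r->6 2-q->2 3-q->3 4-q->4 5-q->5 6-q->6
step 2: apply R1 at {0↦0, 1↦3, 2↦1}  → |V|=7 |E|=9  E = 1-r->0 1-r->4 1-r->5 1-r->6 2-q->2 3-q->3 4-q->4 5-q->5 6-q->6
step 3: apply R1 at {0↦0, 1↦4, 2↦1}  → |V|=7 |E|=8  E = 1-r->0 1-r->5 1-r->6 2-q->2 3-q->3 4-q->4 5-q->5 6-q->6
step 4: apply R1 at {0↦0, 1↦5, 2↦1}  → |V|=7 |E|=7  E = 1-r->0 1-r->6 2-q->2 3-q->3 4-q->4 5-q->5 6-q->6
step 5: apply R1 at {0↦0, 1↦6, 2↦1}  → |V|=7 |E|=6  E = 1-r->0 2-q->2 3-q->3 4-q->4 5-q->5 6-q->6
step 6: apply R1 at {0↦2, 1↦0, 2↦1}  → |V|=7 |E|=5  E = 2-q->2 3-q->3 4-q->4 5-q->5 6-q->6
final graph: no rule applies after step 6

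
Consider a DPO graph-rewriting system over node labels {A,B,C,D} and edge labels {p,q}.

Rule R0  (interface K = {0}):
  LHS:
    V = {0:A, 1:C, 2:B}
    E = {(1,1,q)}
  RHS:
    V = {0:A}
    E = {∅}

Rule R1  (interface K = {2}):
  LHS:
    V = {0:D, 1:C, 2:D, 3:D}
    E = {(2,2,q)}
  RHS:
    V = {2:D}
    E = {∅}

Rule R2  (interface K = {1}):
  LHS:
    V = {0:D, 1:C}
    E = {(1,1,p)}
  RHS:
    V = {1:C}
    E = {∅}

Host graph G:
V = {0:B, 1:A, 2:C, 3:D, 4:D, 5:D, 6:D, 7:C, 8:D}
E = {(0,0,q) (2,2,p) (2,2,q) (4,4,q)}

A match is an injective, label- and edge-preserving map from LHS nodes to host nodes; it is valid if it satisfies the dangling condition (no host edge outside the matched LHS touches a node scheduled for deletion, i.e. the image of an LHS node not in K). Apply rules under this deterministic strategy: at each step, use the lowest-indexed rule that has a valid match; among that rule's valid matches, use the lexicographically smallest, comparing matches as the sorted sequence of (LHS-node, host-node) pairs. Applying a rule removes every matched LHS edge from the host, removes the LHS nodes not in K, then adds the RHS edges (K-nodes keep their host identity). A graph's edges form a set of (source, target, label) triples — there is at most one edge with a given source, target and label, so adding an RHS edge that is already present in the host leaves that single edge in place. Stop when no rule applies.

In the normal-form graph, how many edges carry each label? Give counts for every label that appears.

Answer: q:2

Rewrite trace:
initial: |V|=9 |E|=4  E = 0-q->0 2-p->2 2-q->2 4-q->4
step 1: apply R1 at {0↦3, 1↦7, 2↦4, 3↦5}  → |V|=6 |E|=3  E = 0-q->0 2-p->2 2-q->2
step 2: apply R2 at {0↦4, 1↦2}  → |V|=5 |E|=2  E = 0-q->0 2-q->2
halt: no rule applies after step 2
NF edges: [(0, 0, 'q'), (2, 2, 'q')]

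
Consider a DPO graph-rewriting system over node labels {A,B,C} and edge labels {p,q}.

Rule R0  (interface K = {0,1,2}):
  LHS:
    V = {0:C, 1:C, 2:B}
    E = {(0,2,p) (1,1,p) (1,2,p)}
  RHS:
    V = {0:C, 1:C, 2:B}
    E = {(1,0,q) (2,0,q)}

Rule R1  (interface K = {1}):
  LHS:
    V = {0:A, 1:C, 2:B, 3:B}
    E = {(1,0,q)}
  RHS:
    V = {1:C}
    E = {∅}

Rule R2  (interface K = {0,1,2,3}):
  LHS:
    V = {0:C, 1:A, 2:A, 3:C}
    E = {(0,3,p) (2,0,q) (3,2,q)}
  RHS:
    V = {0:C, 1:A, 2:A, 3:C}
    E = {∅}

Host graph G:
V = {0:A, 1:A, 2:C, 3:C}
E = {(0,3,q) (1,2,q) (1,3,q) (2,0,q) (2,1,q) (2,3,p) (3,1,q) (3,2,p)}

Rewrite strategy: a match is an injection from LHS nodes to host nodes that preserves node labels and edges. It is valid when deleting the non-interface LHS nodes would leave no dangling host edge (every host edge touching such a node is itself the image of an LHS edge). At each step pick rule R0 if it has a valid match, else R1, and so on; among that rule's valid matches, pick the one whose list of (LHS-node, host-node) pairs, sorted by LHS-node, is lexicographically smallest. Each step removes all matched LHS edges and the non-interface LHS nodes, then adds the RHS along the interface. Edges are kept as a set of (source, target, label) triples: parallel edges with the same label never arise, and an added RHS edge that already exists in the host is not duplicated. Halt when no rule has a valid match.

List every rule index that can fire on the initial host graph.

R0: no valid match — LHS pattern not found
R1: no valid match — LHS pattern not found
R2: 3 valid matches — {0↦2, 1↦0, 2↦1, 3↦3}, {0↦3, 1↦0, 2↦1, 3↦2}, {0↦3, 1↦1, 2↦0, 3↦2}

Answer: [R2]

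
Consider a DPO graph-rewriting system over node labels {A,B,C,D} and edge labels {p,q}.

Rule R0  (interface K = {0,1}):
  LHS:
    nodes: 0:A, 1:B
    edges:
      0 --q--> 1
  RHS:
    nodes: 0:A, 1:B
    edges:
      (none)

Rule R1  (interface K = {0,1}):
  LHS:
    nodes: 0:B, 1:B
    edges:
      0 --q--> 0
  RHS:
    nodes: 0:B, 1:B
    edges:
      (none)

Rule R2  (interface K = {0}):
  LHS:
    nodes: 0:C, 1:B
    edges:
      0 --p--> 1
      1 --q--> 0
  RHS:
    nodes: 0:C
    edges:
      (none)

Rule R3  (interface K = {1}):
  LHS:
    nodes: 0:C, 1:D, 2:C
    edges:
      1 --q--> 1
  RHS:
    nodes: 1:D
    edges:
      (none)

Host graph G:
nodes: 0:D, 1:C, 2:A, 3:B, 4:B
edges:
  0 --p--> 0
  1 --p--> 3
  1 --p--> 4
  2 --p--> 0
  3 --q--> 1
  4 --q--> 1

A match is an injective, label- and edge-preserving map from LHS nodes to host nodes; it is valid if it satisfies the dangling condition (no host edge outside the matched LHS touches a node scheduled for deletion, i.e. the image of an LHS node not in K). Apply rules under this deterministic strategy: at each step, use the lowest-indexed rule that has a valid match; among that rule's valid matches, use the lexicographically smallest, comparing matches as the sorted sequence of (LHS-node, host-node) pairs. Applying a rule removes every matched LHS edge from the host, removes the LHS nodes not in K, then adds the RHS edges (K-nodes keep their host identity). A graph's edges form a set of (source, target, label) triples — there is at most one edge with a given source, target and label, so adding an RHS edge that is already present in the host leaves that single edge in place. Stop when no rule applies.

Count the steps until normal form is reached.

start.  V:5 E:6  edges: 0-p->0 1-p->3 1-p->4 2-p->0 3-q->1 4-q->1
1. fire R2 via {0↦1, 1↦3}  →  V:4 E:4  edges: 0-p->0 1-p->4 2-p->0 4-q->1
2. fire R2 via {0↦1, 1↦4}  →  V:3 E:2  edges: 0-p->0 2-p->0
halt: no rule applies after step 2

Answer: 2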